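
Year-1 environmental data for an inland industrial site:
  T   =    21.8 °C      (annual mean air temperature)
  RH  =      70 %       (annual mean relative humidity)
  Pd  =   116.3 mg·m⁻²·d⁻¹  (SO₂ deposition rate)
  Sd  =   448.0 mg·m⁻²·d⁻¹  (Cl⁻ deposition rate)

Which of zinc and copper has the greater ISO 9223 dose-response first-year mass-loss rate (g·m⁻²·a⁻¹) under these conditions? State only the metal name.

zinc: T>10 °C ⇒ hinge -0.071·(21.8−10) = -0.8378
  SO₂ term: 0.0129·116.3^0.44·exp(0.046·70-0.8378) = 1.132
  Sd branch = 0.0175·Sd^0.57·e^(0.008·RH+0.085·T) = 6.342 μm/a
  r_corr = 1.132 + 6.342 = 7.474 μm/a
  mass loss = 7.474 μm/a × 7.14 g/cm³ = 53.37 g·m⁻²·a⁻¹
copper: T>10 °C ⇒ hinge -0.080·(21.8−10) = -0.9440
  Pd branch = 0.0053·Pd^0.26·e^(0.059·RH+f) = 0.4416 μm/a
  Sd branch = 0.01025·Sd^0.27·e^(0.036·RH+0.049·T) = 1.927 μm/a
  sum: 0.4416 + 1.927 → r_corr = 2.369 μm/a
  mass loss = 2.369 μm/a × 8.96 g/cm³ = 21.22 g·m⁻²·a⁻¹
Ordering by g·m⁻²·a⁻¹: zinc (53.4) > copper (21.2)

zinc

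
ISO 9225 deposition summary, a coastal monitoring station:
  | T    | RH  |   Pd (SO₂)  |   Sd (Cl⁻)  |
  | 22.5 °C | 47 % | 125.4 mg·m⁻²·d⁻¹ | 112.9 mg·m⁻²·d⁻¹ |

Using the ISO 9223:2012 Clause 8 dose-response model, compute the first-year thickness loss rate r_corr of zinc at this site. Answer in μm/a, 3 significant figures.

zinc: T>10 °C ⇒ hinge -0.071·(22.5−10) = -0.8875
  sulphur-dioxide contribution → 0.3867 μm/a
  chloride contribution → 2.552 μm/a
  total first-year rate 2.939 μm/a

r_corr = 2.94 μm/a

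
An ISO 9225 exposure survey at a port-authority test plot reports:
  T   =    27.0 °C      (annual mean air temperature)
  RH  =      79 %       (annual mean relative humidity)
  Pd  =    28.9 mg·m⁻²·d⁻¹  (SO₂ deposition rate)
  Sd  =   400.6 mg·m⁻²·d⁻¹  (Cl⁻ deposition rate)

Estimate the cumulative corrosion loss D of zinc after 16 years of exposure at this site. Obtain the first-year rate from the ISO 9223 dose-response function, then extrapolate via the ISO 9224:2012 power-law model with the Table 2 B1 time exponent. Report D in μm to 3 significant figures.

D(16) = 101 μm

zinc: T>10 °C ⇒ hinge -0.071·(27.0−10) = -1.2070
  Pd branch = 0.0129·Pd^0.44·e^(0.046·RH+f) = 0.6418 μm/a
  Sd branch = 0.0175·Sd^0.57·e^(0.008·RH+0.085·T) = 9.949 μm/a
  sum: 0.6418 + 9.949 → r_corr = 10.59 μm/a
ISO 9224: D(t) = r_corr · t^b with b = 0.813 (zinc, B1)
  D(16) = 10.59 × 16^0.813 = 10.59 × 9.527 = 100.9 μm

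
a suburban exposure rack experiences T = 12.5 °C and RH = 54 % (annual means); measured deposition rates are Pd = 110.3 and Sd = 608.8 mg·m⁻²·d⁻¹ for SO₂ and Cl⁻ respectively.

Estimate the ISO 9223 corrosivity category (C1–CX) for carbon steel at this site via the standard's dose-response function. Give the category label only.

carbon steel: temperature factor f = -0.054·(2.5) = -0.1350
  sulphur-dioxide contribution → 52.54 μm/a
  chloride contribution → 53.22 μm/a
  ⇒ r_corr(carbon steel) = 105.8 μm/a
Category bounds: 80…200 μm/a bracket r_corr ⇒ C5

C5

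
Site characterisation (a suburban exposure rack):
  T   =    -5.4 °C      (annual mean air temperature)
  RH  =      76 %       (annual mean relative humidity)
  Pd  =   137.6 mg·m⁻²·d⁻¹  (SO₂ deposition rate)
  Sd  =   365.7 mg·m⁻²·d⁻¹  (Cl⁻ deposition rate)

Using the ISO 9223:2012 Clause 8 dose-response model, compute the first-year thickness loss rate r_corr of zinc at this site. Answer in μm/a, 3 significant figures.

r_corr = 2.66 μm/a

zinc: T≤10 °C ⇒ hinge +0.038·(-5.4−10) = -0.5852
  Pd branch = 0.0129·Pd^0.44·e^(0.046·RH+f) = 2.069 μm/a
  Cl⁻ term: 0.0175·365.7^0.57·exp(0.008·76+0.085·-5.4) = 0.5871
  r_corr = 2.069 + 0.5871 = 2.656 μm/a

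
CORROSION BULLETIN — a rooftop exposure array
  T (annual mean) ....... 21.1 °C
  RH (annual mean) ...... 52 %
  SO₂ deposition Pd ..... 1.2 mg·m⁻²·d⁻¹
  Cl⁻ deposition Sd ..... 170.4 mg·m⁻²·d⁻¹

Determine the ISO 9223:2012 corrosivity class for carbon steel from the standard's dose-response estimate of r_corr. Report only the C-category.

C3

carbon steel: f(T) = -0.054·(T−10) [T>10 °C] = -0.5994
  sulphur-dioxide contribution → 3.023 μm/a
  chloride contribution → 31.91 μm/a
  ⇒ r_corr(carbon steel) = 34.93 μm/a
Category bounds: 25…50 μm/a bracket r_corr ⇒ C3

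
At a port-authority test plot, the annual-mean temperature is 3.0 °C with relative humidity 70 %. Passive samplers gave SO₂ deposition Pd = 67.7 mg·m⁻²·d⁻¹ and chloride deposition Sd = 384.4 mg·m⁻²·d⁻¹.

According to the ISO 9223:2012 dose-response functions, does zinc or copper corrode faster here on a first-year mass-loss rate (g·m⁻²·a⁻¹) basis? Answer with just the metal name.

zinc

zinc: temperature factor f = +0.038·(-7.0) = -0.2660
  Pd branch = 0.0129·Pd^0.44·e^(0.046·RH+f) = 1.581 μm/a
  Cl⁻ term: 0.0175·384.4^0.57·exp(0.008·70+0.085·3.0) = 1.176
  sum: 1.581 + 1.176 → r_corr = 2.757 μm/a
  mass loss = 2.757 μm/a × 7.14 g/cm³ = 19.68 g·m⁻²·a⁻¹
copper: f(T) = +0.126·(T−10) [T≤10 °C] = -0.8820
  Pd branch = 0.0053·Pd^0.26·e^(0.059·RH+f) = 0.4081 μm/a
  Cl⁻ term: 0.01025·384.4^0.27·exp(0.036·70+0.049·3.0) = 0.736
  r_corr = 0.4081 + 0.736 = 1.144 μm/a
  mass loss = 1.144 μm/a × 8.96 g/cm³ = 10.25 g·m⁻²·a⁻¹
Ordering by g·m⁻²·a⁻¹: zinc (19.7) > copper (10.3)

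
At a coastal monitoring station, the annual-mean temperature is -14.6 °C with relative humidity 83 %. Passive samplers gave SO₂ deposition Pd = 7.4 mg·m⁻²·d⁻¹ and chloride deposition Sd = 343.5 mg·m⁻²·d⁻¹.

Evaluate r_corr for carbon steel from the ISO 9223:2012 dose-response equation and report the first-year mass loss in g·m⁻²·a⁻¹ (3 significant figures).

carbon steel: T≤10 °C ⇒ hinge +0.150·(-14.6−10) = -3.6900
  sulphur-dioxide contribution → 0.6582 μm/a
  chloride contribution → 32.87 μm/a
  total first-year rate 33.53 μm/a
Convert to mass loss: 33.53 μm/a × 7.85 g/cm³ = 263.2 g·m⁻²·a⁻¹

r_corr = 263 g·m⁻²·a⁻¹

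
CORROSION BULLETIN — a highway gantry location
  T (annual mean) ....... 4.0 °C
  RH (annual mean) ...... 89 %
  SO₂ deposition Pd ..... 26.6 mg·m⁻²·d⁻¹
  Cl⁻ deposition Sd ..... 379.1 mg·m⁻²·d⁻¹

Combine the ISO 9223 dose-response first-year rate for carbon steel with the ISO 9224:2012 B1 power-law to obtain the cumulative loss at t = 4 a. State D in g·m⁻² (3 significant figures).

D(4) = 1.83e+03 g·m⁻²

carbon steel: f(T) = +0.150·(T−10) [T≤10 °C] = -0.9000
  SO₂ term: 1.77·26.6^0.52·exp(0.02·89-0.9000) = 23.5
  Cl⁻ term: 0.102·379.1^0.62·exp(0.033·89+0.04·4.0) = 89.63
  r_corr = 23.5 + 89.63 = 113.1 μm/a
Long-term exponent b (ISO 9224 Table 2, B1) = 0.523
  D(4) = 113.1 × 4^0.523 = 113.1 × 2.065 = 233.6 μm
  Mass loss = 233.6 μm × 7.85 g/cm³ = 1834 g·m⁻²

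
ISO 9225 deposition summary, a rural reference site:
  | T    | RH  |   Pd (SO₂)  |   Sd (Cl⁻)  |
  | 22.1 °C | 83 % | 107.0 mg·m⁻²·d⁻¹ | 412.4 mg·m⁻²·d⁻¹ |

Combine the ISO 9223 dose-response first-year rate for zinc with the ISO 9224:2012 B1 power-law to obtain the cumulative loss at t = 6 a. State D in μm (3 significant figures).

zinc: temperature factor f = -0.071·(12.1) = -0.8591
  Pd branch = 0.0129·Pd^0.44·e^(0.046·RH+f) = 1.943 μm/a
  Cl⁻ term: 0.0175·412.4^0.57·exp(0.008·83+0.085·22.1) = 6.886
  sum: 1.943 + 6.886 → r_corr = 8.829 μm/a
Power-law: D(6) = r_corr · 6^0.813
  D(6) = 8.829 × 6^0.813 = 8.829 × 4.292 = 37.89 μm

D(6) = 37.9 μm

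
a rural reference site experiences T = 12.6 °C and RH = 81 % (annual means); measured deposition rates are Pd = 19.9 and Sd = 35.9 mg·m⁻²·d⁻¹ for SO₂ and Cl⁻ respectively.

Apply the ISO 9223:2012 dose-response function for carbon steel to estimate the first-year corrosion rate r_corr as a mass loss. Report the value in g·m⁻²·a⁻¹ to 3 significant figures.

carbon steel: temperature factor f = -0.054·(2.6) = -0.1404
  Pd branch = 1.77·Pd^0.52·e^(0.02·RH+f) = 36.81 μm/a
  Cl⁻ term: 0.102·35.9^0.62·exp(0.033·81+0.04·12.6) = 22.52
  sum: 36.81 + 22.52 → r_corr = 59.33 μm/a
Convert to mass loss: 59.33 μm/a × 7.85 g/cm³ = 465.7 g·m⁻²·a⁻¹

r_corr = 466 g·m⁻²·a⁻¹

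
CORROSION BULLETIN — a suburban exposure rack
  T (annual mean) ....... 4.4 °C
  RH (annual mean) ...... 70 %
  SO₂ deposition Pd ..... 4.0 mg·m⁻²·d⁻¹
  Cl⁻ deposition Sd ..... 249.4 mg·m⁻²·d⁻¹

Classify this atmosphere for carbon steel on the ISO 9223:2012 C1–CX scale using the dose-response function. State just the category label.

C3

carbon steel: temperature factor f = +0.150·(-5.6) = -0.8400
  sulphur-dioxide contribution → 6.372 μm/a
  chloride contribution → 37.53 μm/a
  total first-year rate 43.9 μm/a
ISO 9223 Table 2 (carbon steel): 25 < 43.9 ≤ 50 μm/a ⇒ C3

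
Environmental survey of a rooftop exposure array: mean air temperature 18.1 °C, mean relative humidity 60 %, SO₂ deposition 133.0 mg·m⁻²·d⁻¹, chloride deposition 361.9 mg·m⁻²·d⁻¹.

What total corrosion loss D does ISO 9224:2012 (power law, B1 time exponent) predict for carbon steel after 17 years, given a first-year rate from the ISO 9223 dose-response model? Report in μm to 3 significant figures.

D(17) = 471 μm

carbon steel: temperature factor f = -0.054·(8.1) = -0.4374
  sulphur-dioxide contribution → 48.26 μm/a
  chloride contribution → 58.78 μm/a
  total first-year rate 107 μm/a
Power-law: D(17) = r_corr · 17^0.523
  D(17) = 107 × 17^0.523 = 107 × 4.401 = 471.1 μm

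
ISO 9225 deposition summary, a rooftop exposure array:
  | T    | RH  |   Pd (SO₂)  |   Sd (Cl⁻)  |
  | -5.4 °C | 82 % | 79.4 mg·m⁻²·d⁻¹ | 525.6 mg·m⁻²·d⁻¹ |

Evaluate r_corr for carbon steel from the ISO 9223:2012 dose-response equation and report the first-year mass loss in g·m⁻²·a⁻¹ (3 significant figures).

carbon steel: T≤10 °C ⇒ hinge +0.150·(-5.4−10) = -2.3100
  Pd branch = 1.77·Pd^0.52·e^(0.02·RH+f) = 8.809 μm/a
  Cl⁻ term: 0.102·525.6^0.62·exp(0.033·82+0.04·-5.4) = 59.81
  r_corr = 8.809 + 59.81 = 68.62 μm/a
Convert to mass loss: 68.62 μm/a × 7.85 g/cm³ = 538.7 g·m⁻²·a⁻¹

r_corr = 539 g·m⁻²·a⁻¹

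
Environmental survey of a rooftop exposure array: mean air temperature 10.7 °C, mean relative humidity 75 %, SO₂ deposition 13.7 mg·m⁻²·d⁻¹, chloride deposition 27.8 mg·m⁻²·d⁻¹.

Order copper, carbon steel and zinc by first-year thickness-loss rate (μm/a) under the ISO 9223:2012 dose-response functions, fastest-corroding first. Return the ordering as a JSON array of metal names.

["carbon steel", "zinc", "copper"]

copper: temperature factor f = -0.080·(0.7) = -0.0560
  SO₂ term: 0.0053·13.7^0.26·exp(0.059·75-0.0560) = 0.8265
  Sd branch = 0.01025·Sd^0.27·e^(0.036·RH+0.049·T) = 0.6323 μm/a
  r_corr = 0.8265 + 0.6323 = 1.459 μm/a
carbon steel: T>10 °C ⇒ hinge -0.054·(10.7−10) = -0.0378
  Pd branch = 1.77·Pd^0.52·e^(0.02·RH+f) = 29.79 μm/a
  Sd branch = 0.102·Sd^0.62·e^(0.033·RH+0.04·T) = 14.61 μm/a
  r_corr = 29.79 + 14.61 = 44.4 μm/a
zinc: T>10 °C ⇒ hinge -0.071·(10.7−10) = -0.0497
  Pd branch = 0.0129·Pd^0.44·e^(0.046·RH+f) = 1.223 μm/a
  Cl⁻ term: 0.0175·27.8^0.57·exp(0.008·75+0.085·10.7) = 0.5269
  sum: 1.223 + 0.5269 → r_corr = 1.75 μm/a
Ordering by μm/a: carbon steel (44.4) > zinc (1.75) > copper (1.46)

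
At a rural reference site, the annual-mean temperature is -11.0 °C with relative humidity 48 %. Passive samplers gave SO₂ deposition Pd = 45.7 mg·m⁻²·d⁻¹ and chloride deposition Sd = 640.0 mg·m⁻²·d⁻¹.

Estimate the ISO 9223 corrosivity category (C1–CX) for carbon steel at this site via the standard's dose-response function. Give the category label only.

C2

carbon steel: T≤10 °C ⇒ hinge +0.150·(-11.0−10) = -3.1500
  sulphur-dioxide contribution → 1.446 μm/a
  chloride contribution → 17.59 μm/a
  ⇒ r_corr(carbon steel) = 19.04 μm/a
Category bounds: 1.3…25 μm/a bracket r_corr ⇒ C2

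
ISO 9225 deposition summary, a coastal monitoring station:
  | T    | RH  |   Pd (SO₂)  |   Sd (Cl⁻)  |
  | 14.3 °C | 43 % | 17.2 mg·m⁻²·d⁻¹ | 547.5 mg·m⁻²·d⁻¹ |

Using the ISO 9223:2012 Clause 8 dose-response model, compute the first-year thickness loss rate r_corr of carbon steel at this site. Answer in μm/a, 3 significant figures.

carbon steel: f(T) = -0.054·(T−10) [T>10 °C] = -0.2322
  sulphur-dioxide contribution → 14.56 μm/a
  chloride contribution → 37.25 μm/a
  total first-year rate 51.8 μm/a

r_corr = 51.8 μm/a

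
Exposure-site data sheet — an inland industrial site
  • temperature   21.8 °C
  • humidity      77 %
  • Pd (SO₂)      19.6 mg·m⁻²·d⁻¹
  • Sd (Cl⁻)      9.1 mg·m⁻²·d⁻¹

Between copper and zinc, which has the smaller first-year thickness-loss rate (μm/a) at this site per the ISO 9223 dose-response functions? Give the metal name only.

copper

copper: f(T) = -0.080·(T−10) [T>10 °C] = -0.9440
  SO₂ term: 0.0053·19.6^0.26·exp(0.059·77-0.9440) = 0.42
  Cl⁻ term: 0.01025·9.1^0.27·exp(0.036·77+0.049·21.8) = 0.8659
  sum: 0.42 + 0.8659 → r_corr = 1.286 μm/a
zinc: temperature factor f = -0.071·(11.8) = -0.8378
  SO₂ term: 0.0129·19.6^0.44·exp(0.046·77-0.8378) = 0.7138
  Sd branch = 0.0175·Sd^0.57·e^(0.008·RH+0.085·T) = 0.7277 μm/a
  sum: 0.7138 + 0.7277 → r_corr = 1.442 μm/a
Ordering by μm/a: zinc (1.44) > copper (1.29)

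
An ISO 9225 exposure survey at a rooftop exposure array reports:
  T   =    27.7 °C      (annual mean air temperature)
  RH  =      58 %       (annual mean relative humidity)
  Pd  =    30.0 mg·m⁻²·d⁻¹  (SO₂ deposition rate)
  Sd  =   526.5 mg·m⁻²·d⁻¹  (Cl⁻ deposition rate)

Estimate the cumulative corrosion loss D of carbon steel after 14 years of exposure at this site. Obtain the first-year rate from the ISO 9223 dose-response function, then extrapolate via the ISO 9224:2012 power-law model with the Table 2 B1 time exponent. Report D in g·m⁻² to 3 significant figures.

carbon steel: f(T) = -0.054·(T−10) [T>10 °C] = -0.9558
  Pd branch = 1.77·Pd^0.52·e^(0.02·RH+f) = 12.73 μm/a
  Cl⁻ term: 0.102·526.5^0.62·exp(0.033·58+0.04·27.7) = 101.9
  sum: 12.73 + 101.9 → r_corr = 114.7 μm/a
Power-law: D(14) = r_corr · 14^0.523
  D(14) = 114.7 × 14^0.523 = 114.7 × 3.976 = 455.9 μm
  Mass loss = 455.9 μm × 7.85 g/cm³ = 3579 g·m⁻²

D(14) = 3.58e+03 g·m⁻²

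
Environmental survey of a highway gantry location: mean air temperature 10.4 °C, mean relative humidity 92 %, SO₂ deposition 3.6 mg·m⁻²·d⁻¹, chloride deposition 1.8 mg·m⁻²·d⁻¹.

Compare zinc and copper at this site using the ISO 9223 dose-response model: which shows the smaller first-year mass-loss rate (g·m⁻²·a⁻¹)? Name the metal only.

zinc: f(T) = -0.071·(T−10) [T>10 °C] = -0.0284
  sulphur-dioxide contribution → 1.517 μm/a
  chloride contribution → 0.1236 μm/a
  ⇒ r_corr(zinc) = 1.641 μm/a
  mass loss = 1.641 μm/a × 7.14 g/cm³ = 11.71 g·m⁻²·a⁻¹
copper: temperature factor f = -0.080·(0.4) = -0.0320
  sulphur-dioxide contribution → 1.631 μm/a
  chloride contribution → 0.5487 μm/a
  ⇒ r_corr(copper) = 2.179 μm/a
  mass loss = 2.179 μm/a × 8.96 g/cm³ = 19.53 g·m⁻²·a⁻¹
Ordering by g·m⁻²·a⁻¹: copper (19.5) > zinc (11.7)

zinc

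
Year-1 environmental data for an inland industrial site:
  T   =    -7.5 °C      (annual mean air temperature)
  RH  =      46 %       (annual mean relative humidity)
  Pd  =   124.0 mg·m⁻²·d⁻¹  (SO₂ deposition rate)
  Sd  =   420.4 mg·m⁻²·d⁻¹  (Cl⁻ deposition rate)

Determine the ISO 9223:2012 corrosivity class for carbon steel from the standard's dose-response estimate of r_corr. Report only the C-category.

C2

carbon steel: temperature factor f = +0.150·(-17.5) = -2.6250
  sulphur-dioxide contribution → 3.945 μm/a
  chloride contribution → 14.6 μm/a
  ⇒ r_corr(carbon steel) = 18.54 μm/a
ISO 9223 Table 2 (carbon steel): 1.3 < 18.5 ≤ 25 μm/a ⇒ C2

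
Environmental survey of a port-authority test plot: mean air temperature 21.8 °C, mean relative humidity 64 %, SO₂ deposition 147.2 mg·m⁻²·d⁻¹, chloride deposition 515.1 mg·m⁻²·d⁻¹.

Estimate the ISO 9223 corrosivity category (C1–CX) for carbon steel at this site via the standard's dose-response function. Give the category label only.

C5

carbon steel: f(T) = -0.054·(T−10) [T>10 °C] = -0.6372
  SO₂ term: 1.77·147.2^0.52·exp(0.02·64-0.6372) = 45.13
  Cl⁻ term: 0.102·515.1^0.62·exp(0.033·64+0.04·21.8) = 96.81
  sum: 45.13 + 96.81 → r_corr = 141.9 μm/a
ISO 9223 Table 2 (carbon steel): 80 < 142 ≤ 200 μm/a ⇒ C5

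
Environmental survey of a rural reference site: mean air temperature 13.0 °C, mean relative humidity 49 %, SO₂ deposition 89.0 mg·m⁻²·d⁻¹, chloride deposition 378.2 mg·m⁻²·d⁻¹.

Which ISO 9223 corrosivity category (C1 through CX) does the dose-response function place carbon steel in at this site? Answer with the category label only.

C4

carbon steel: T>10 °C ⇒ hinge -0.054·(13.0−10) = -0.1620
  Pd branch = 1.77·Pd^0.52·e^(0.02·RH+f) = 41.39 μm/a
  Cl⁻ term: 0.102·378.2^0.62·exp(0.033·49+0.04·13.0) = 34.27
  r_corr = 41.39 + 34.27 = 75.66 μm/a
ISO 9223 Table 2 (carbon steel): 50 < 75.7 ≤ 80 μm/a ⇒ C4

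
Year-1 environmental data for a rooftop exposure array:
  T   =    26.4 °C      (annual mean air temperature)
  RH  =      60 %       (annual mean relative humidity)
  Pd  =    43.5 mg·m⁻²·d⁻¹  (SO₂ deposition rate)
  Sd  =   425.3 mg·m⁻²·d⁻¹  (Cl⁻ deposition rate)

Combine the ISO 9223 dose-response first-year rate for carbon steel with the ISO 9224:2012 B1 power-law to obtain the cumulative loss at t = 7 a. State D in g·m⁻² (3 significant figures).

carbon steel: f(T) = -0.054·(T−10) [T>10 °C] = -0.8856
  sulphur-dioxide contribution → 17.24 μm/a
  chloride contribution → 90.55 μm/a
  ⇒ r_corr(carbon steel) = 107.8 μm/a
Power-law: D(7) = r_corr · 7^0.523
  D(7) = 107.8 × 7^0.523 = 107.8 × 2.767 = 298.3 μm
  Mass loss = 298.3 μm × 7.85 g/cm³ = 2341 g·m⁻²

D(7) = 2.34e+03 g·m⁻²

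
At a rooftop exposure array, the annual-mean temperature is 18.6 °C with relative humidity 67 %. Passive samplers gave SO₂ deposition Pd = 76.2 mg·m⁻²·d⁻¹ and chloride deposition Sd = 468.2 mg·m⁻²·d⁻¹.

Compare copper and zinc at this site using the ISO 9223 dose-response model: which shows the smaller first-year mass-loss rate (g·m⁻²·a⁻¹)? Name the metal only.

copper: temperature factor f = -0.080·(8.6) = -0.6880
  Pd branch = 0.0053·Pd^0.26·e^(0.059·RH+f) = 0.4281 μm/a
  Cl⁻ term: 0.01025·468.2^0.27·exp(0.036·67+0.049·18.6) = 1.496
  sum: 0.4281 + 1.496 → r_corr = 1.925 μm/a
  mass loss = 1.925 μm/a × 8.96 g/cm³ = 17.24 g·m⁻²·a⁻¹
zinc: temperature factor f = -0.071·(8.6) = -0.6106
  Pd branch = 0.0129·Pd^0.44·e^(0.046·RH+f) = 1.028 μm/a
  Cl⁻ term: 0.0175·468.2^0.57·exp(0.008·67+0.085·18.6) = 4.837
  sum: 1.028 + 4.837 → r_corr = 5.865 μm/a
  mass loss = 5.865 μm/a × 7.14 g/cm³ = 41.88 g·m⁻²·a⁻¹
Ordering by g·m⁻²·a⁻¹: zinc (41.9) > copper (17.2)

copper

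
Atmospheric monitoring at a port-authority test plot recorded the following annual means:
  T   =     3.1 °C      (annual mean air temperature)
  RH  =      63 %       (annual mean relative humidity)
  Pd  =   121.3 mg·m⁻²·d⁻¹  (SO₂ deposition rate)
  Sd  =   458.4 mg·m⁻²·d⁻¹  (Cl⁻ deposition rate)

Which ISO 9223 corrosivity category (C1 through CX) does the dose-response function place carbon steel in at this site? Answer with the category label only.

C4

carbon steel: T≤10 °C ⇒ hinge +0.150·(3.1−10) = -1.0350
  sulphur-dioxide contribution → 26.87 μm/a
  chloride contribution → 41.24 μm/a
  ⇒ r_corr(carbon steel) = 68.11 μm/a
Category bounds: 50…80 μm/a bracket r_corr ⇒ C4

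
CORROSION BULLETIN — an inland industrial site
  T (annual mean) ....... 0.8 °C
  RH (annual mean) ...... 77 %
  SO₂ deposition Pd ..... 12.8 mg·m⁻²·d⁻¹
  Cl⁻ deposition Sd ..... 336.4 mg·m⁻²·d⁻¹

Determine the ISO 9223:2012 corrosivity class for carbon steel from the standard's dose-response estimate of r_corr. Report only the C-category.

C4

carbon steel: f(T) = +0.150·(T−10) [T≤10 °C] = -1.3800
  SO₂ term: 1.77·12.8^0.52·exp(0.02·77-1.3800) = 7.82
  Cl⁻ term: 0.102·336.4^0.62·exp(0.033·77+0.04·0.8) = 49.28
  sum: 7.82 + 49.28 → r_corr = 57.1 μm/a
ISO 9223 Table 2 (carbon steel): 50 < 57.1 ≤ 80 μm/a ⇒ C4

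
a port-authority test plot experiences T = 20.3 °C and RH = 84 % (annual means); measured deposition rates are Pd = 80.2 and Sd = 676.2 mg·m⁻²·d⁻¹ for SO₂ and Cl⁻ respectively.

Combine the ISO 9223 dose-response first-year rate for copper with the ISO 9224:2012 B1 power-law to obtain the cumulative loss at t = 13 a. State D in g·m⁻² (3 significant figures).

copper: f(T) = -0.080·(T−10) [T>10 °C] = -0.8240
  sulphur-dioxide contribution → 1.032 μm/a
  chloride contribution → 3.312 μm/a
  ⇒ r_corr(copper) = 4.345 μm/a
Long-term exponent b (ISO 9224 Table 2, B1) = 0.667
  D(13) = 4.345 × 13^0.667 = 4.345 × 5.534 = 24.04 μm
  Mass loss = 24.04 μm × 8.96 g/cm³ = 215.4 g·m⁻²

D(13) = 215 g·m⁻²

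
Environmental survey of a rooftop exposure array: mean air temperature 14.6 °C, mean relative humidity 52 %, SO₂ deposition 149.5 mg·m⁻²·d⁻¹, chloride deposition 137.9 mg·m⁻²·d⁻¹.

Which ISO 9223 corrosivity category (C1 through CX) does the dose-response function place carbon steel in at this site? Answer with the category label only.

carbon steel: f(T) = -0.054·(T−10) [T>10 °C] = -0.2484
  sulphur-dioxide contribution → 52.79 μm/a
  chloride contribution → 21.58 μm/a
  ⇒ r_corr(carbon steel) = 74.37 μm/a
ISO 9223 Table 2 (carbon steel): 50 < 74.4 ≤ 80 μm/a ⇒ C4

C4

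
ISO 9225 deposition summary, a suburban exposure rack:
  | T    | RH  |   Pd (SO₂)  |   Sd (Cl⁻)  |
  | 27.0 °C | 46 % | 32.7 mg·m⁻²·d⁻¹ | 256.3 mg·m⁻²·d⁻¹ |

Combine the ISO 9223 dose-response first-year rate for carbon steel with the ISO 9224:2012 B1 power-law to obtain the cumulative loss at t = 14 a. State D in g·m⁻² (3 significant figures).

D(14) = 1.67e+03 g·m⁻²

carbon steel: T>10 °C ⇒ hinge -0.054·(27.0−10) = -0.9180
  Pd branch = 1.77·Pd^0.52·e^(0.02·RH+f) = 10.87 μm/a
  Cl⁻ term: 0.102·256.3^0.62·exp(0.033·46+0.04·27.0) = 42.69
  sum: 10.87 + 42.69 → r_corr = 53.56 μm/a
Power-law: D(14) = r_corr · 14^0.523
  D(14) = 53.56 × 14^0.523 = 53.56 × 3.976 = 213 μm
  Mass loss = 213 μm × 7.85 g/cm³ = 1672 g·m⁻²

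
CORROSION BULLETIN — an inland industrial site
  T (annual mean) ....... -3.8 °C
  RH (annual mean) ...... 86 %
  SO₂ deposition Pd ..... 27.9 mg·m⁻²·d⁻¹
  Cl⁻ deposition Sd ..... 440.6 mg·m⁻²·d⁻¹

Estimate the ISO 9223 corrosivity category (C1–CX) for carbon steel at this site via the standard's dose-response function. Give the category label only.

C4

carbon steel: T≤10 °C ⇒ hinge +0.150·(-3.8−10) = -2.0700
  sulphur-dioxide contribution → 7.042 μm/a
  chloride contribution → 65.23 μm/a
  ⇒ r_corr(carbon steel) = 72.27 μm/a
ISO 9223 Table 2 (carbon steel): 50 < 72.3 ≤ 80 μm/a ⇒ C4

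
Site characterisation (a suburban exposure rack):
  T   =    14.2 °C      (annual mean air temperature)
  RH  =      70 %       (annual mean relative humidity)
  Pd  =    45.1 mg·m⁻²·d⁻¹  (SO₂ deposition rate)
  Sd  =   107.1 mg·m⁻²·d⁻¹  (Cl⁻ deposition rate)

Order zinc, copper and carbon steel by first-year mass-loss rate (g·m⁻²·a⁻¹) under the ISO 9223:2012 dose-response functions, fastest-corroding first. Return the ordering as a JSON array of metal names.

["carbon steel", "zinc", "copper"]

zinc: T>10 °C ⇒ hinge -0.071·(14.2−10) = -0.2982
  SO₂ term: 0.0129·45.1^0.44·exp(0.046·70-0.2982) = 1.28
  Cl⁻ term: 0.0175·107.1^0.57·exp(0.008·70+0.085·14.2) = 1.47
  r_corr = 1.28 + 1.47 = 2.751 μm/a
  mass loss = 2.751 μm/a × 7.14 g/cm³ = 19.64 g·m⁻²·a⁻¹
copper: temperature factor f = -0.080·(4.2) = -0.3360
  SO₂ term: 0.0053·45.1^0.26·exp(0.059·70-0.3360) = 0.634
  Sd branch = 0.01025·Sd^0.27·e^(0.036·RH+0.049·T) = 0.9023 μm/a
  sum: 0.634 + 0.9023 → r_corr = 1.536 μm/a
  mass loss = 1.536 μm/a × 8.96 g/cm³ = 13.77 g·m⁻²·a⁻¹
carbon steel: f(T) = -0.054·(T−10) [T>10 °C] = -0.2268
  Pd branch = 1.77·Pd^0.52·e^(0.02·RH+f) = 41.46 μm/a
  Sd branch = 0.102·Sd^0.62·e^(0.033·RH+0.04·T) = 32.88 μm/a
  sum: 41.46 + 32.88 → r_corr = 74.35 μm/a
  mass loss = 74.35 μm/a × 7.85 g/cm³ = 583.6 g·m⁻²·a⁻¹
Ordering by g·m⁻²·a⁻¹: carbon steel (584) > zinc (19.6) > copper (13.8)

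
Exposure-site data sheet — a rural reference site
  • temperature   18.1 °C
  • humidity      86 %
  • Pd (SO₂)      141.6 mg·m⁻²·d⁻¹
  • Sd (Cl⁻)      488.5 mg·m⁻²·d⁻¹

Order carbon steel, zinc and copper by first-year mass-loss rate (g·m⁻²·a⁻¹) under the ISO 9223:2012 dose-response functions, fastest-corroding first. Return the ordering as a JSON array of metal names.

carbon steel: temperature factor f = -0.054·(8.1) = -0.4374
  Pd branch = 1.77·Pd^0.52·e^(0.02·RH+f) = 83.86 μm/a
  Cl⁻ term: 0.102·488.5^0.62·exp(0.033·86+0.04·18.1) = 167
  r_corr = 83.86 + 167 = 250.8 μm/a
  mass loss = 250.8 μm/a × 7.85 g/cm³ = 1969 g·m⁻²·a⁻¹
zinc: f(T) = -0.071·(T−10) [T>10 °C] = -0.5751
  SO₂ term: 0.0129·141.6^0.44·exp(0.046·86-0.5751) = 3.352
  Sd branch = 0.0175·Sd^0.57·e^(0.008·RH+0.085·T) = 5.529 μm/a
  r_corr = 3.352 + 5.529 = 8.881 μm/a
  mass loss = 8.881 μm/a × 7.14 g/cm³ = 63.41 g·m⁻²·a⁻¹
copper: f(T) = -0.080·(T−10) [T>10 °C] = -0.6480
  SO₂ term: 0.0053·141.6^0.26·exp(0.059·86-0.6480) = 1.606
  Cl⁻ term: 0.01025·488.5^0.27·exp(0.036·86+0.049·18.1) = 2.927
  sum: 1.606 + 2.927 → r_corr = 4.533 μm/a
  mass loss = 4.533 μm/a × 8.96 g/cm³ = 40.62 g·m⁻²·a⁻¹
Ordering by g·m⁻²·a⁻¹: carbon steel (1970) > zinc (63.4) > copper (40.6)

["carbon steel", "zinc", "copper"]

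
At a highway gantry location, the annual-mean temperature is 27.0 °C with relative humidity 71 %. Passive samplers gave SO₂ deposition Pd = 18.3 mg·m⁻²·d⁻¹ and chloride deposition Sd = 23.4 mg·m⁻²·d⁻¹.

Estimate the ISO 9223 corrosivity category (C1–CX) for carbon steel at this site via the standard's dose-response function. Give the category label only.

C3

carbon steel: f(T) = -0.054·(T−10) [T>10 °C] = -0.9180
  sulphur-dioxide contribution → 13.26 μm/a
  chloride contribution → 22.09 μm/a
  total first-year rate 35.34 μm/a
35.3 μm/a falls in (25, 50] for carbon steel → category C3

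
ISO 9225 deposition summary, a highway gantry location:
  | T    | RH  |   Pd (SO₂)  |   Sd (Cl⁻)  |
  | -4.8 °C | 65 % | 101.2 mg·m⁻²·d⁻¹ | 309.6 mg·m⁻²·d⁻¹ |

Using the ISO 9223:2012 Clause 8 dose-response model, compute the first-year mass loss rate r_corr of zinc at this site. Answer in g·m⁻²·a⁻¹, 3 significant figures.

r_corr = 11.6 g·m⁻²·a⁻¹

zinc: temperature factor f = +0.038·(-14.8) = -0.5624
  sulphur-dioxide contribution → 1.115 μm/a
  chloride contribution → 0.5146 μm/a
  total first-year rate 1.629 μm/a
Convert to mass loss: 1.629 μm/a × 7.14 g/cm³ = 11.63 g·m⁻²·a⁻¹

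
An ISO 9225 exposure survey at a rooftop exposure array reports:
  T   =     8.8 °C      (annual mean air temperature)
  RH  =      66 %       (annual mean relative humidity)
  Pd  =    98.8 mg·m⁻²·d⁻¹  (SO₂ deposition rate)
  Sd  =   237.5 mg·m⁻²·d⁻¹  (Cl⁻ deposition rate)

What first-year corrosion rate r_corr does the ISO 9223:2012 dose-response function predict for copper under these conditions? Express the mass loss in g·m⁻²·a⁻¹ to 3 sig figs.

r_corr = 13.3 g·m⁻²·a⁻¹

copper: temperature factor f = +0.126·(-1.2) = -0.1512
  Pd branch = 0.0053·Pd^0.26·e^(0.059·RH+f) = 0.7386 μm/a
  Cl⁻ term: 0.01025·237.5^0.27·exp(0.036·66+0.049·8.8) = 0.7435
  r_corr = 0.7386 + 0.7435 = 1.482 μm/a
Convert to mass loss: 1.482 μm/a × 8.96 g/cm³ = 13.28 g·m⁻²·a⁻¹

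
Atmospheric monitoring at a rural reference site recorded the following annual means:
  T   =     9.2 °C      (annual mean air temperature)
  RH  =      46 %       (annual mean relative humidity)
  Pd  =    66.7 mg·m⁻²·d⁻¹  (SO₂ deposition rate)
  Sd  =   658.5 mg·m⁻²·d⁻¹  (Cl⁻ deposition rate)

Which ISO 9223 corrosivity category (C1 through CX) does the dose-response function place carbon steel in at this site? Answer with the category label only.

C4

carbon steel: temperature factor f = +0.150·(-0.8) = -0.1200
  Pd branch = 1.77·Pd^0.52·e^(0.02·RH+f) = 34.99 μm/a
  Cl⁻ term: 0.102·658.5^0.62·exp(0.033·46+0.04·9.2) = 37.6
  sum: 34.99 + 37.6 → r_corr = 72.59 μm/a
72.6 μm/a falls in (50, 80] for carbon steel → category C4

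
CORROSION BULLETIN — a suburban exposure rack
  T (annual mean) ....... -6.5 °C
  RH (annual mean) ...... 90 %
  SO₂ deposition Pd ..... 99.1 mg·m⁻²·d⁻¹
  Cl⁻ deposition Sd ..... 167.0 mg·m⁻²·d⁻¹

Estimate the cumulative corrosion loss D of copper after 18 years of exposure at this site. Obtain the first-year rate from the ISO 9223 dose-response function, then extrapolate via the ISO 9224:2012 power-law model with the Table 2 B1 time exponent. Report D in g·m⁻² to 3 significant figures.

copper: f(T) = +0.126·(T−10) [T≤10 °C] = -2.0790
  SO₂ term: 0.0053·99.1^0.26·exp(0.059·90-2.0790) = 0.4431
  Sd branch = 0.01025·Sd^0.27·e^(0.036·RH+0.049·T) = 0.758 μm/a
  sum: 0.4431 + 0.758 → r_corr = 1.201 μm/a
Power-law: D(18) = r_corr · 18^0.667
  D(18) = 1.201 × 18^0.667 = 1.201 × 6.875 = 8.257 μm
  Mass loss = 8.257 μm × 8.96 g/cm³ = 73.98 g·m⁻²

D(18) = 74.0 g·m⁻²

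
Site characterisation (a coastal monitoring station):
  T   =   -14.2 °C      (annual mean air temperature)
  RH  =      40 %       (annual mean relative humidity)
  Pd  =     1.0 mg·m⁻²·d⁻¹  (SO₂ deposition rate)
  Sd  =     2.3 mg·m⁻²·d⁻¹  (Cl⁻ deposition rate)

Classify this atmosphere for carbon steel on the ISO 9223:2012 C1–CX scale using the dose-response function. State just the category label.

carbon steel: temperature factor f = +0.150·(-24.2) = -3.6300
  SO₂ term: 1.77·1.0^0.52·exp(0.02·40-3.6300) = 0.1045
  Sd branch = 0.102·Sd^0.62·e^(0.033·RH+0.04·T) = 0.3626 μm/a
  sum: 0.1045 + 0.3626 → r_corr = 0.4671 μm/a
Category bounds: 0…1.3 μm/a bracket r_corr ⇒ C1

C1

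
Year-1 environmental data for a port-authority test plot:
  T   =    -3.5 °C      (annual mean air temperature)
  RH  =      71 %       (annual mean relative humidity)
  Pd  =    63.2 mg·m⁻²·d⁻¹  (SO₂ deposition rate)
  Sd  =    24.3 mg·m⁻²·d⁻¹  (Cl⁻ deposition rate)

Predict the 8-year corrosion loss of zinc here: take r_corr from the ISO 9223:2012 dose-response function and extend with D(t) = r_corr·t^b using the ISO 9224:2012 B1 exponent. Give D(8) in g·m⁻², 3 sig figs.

zinc: T≤10 °C ⇒ hinge +0.038·(-3.5−10) = -0.5130
  SO₂ term: 0.0129·63.2^0.44·exp(0.046·71-0.5130) = 1.255
  Sd branch = 0.0175·Sd^0.57·e^(0.008·RH+0.085·T) = 0.1414 μm/a
  sum: 1.255 + 0.1414 → r_corr = 1.396 μm/a
Power-law: D(8) = r_corr · 8^0.813
  D(8) = 1.396 × 8^0.813 = 1.396 × 5.423 = 7.57 μm
  Mass loss = 7.57 μm × 7.14 g/cm³ = 54.05 g·m⁻²

D(8) = 54.0 g·m⁻²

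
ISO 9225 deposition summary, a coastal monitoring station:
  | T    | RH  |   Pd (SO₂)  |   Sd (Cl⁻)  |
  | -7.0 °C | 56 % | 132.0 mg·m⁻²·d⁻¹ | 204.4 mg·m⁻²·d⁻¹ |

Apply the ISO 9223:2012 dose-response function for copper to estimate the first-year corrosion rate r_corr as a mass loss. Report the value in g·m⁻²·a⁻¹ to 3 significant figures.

r_corr = 2.60 g·m⁻²·a⁻¹

copper: temperature factor f = +0.126·(-17.0) = -2.1420
  sulphur-dioxide contribution → 0.06029 μm/a
  chloride contribution → 0.2297 μm/a
  total first-year rate 0.29 μm/a
Convert to mass loss: 0.29 μm/a × 8.96 g/cm³ = 2.598 g·m⁻²·a⁻¹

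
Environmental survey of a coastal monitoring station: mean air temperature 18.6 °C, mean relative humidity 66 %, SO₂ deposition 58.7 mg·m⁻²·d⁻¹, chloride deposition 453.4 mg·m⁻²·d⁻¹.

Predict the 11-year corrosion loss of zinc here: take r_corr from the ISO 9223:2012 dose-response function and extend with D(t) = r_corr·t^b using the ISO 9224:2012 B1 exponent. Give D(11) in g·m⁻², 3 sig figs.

D(11) = 280 g·m⁻²

zinc: temperature factor f = -0.071·(8.6) = -0.6106
  SO₂ term: 0.0129·58.7^0.44·exp(0.046·66-0.6106) = 0.8752
  Sd branch = 0.0175·Sd^0.57·e^(0.008·RH+0.085·T) = 4.712 μm/a
  sum: 0.8752 + 4.712 → r_corr = 5.587 μm/a
ISO 9224: D(t) = r_corr · t^b with b = 0.813 (zinc, B1)
  D(11) = 5.587 × 11^0.813 = 5.587 × 7.025 = 39.25 μm
  Mass loss = 39.25 μm × 7.14 g/cm³ = 280.2 g·m⁻²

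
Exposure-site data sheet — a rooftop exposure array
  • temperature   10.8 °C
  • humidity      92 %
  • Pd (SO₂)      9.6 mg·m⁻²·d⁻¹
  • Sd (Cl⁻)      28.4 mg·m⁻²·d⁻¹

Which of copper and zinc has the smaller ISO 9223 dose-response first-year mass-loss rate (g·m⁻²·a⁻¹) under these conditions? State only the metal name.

zinc

copper: T>10 °C ⇒ hinge -0.080·(10.8−10) = -0.0640
  sulphur-dioxide contribution → 2.038 μm/a
  chloride contribution → 1.179 μm/a
  total first-year rate 3.217 μm/a
  mass loss = 3.217 μm/a × 8.96 g/cm³ = 28.82 g·m⁻²·a⁻¹
zinc: temperature factor f = -0.071·(0.8) = -0.0568
  sulphur-dioxide contribution → 2.27 μm/a
  chloride contribution → 0.6162 μm/a
  ⇒ r_corr(zinc) = 2.886 μm/a
  mass loss = 2.886 μm/a × 7.14 g/cm³ = 20.61 g·m⁻²·a⁻¹
Ordering by g·m⁻²·a⁻¹: copper (28.8) > zinc (20.6)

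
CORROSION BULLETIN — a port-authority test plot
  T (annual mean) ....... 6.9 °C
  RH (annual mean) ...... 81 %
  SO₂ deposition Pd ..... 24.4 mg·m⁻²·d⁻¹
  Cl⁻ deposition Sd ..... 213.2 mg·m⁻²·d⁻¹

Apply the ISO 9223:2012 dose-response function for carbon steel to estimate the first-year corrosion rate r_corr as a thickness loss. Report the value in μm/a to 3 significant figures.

r_corr = 83.7 μm/a

carbon steel: T≤10 °C ⇒ hinge +0.150·(6.9−10) = -0.4650
  SO₂ term: 1.77·24.4^0.52·exp(0.02·81-0.4650) = 29.58
  Sd branch = 0.102·Sd^0.62·e^(0.033·RH+0.04·T) = 54.1 μm/a
  r_corr = 29.58 + 54.1 = 83.68 μm/a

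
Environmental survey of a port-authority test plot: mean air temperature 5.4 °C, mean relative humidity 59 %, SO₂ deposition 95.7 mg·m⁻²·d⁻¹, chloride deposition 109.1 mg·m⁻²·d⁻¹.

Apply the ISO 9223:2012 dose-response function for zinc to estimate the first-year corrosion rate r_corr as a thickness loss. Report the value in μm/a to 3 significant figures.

r_corr = 1.86 μm/a

zinc: T≤10 °C ⇒ hinge +0.038·(5.4−10) = -0.1748
  sulphur-dioxide contribution → 1.216 μm/a
  chloride contribution → 0.6441 μm/a
  ⇒ r_corr(zinc) = 1.86 μm/a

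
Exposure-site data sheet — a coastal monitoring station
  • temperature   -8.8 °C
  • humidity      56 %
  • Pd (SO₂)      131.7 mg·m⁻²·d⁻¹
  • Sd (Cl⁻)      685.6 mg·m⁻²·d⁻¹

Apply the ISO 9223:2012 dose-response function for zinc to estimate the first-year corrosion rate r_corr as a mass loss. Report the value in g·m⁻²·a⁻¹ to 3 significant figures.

r_corr = 8.90 g·m⁻²·a⁻¹

zinc: f(T) = +0.038·(T−10) [T≤10 °C] = -0.7144
  sulphur-dioxide contribution → 0.7107 μm/a
  chloride contribution → 0.5362 μm/a
  total first-year rate 1.247 μm/a
Convert to mass loss: 1.247 μm/a × 7.14 g/cm³ = 8.903 g·m⁻²·a⁻¹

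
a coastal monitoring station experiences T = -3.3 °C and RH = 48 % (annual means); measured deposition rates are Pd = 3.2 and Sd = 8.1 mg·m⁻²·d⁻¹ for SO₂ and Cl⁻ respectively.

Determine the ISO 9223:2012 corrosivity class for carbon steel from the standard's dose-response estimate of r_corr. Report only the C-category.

carbon steel: f(T) = +0.150·(T−10) [T≤10 °C] = -1.9950
  SO₂ term: 1.77·3.2^0.52·exp(0.02·48-1.9950) = 1.151
  Cl⁻ term: 0.102·8.1^0.62·exp(0.033·48+0.04·-3.3) = 1.594
  sum: 1.151 + 1.594 → r_corr = 2.745 μm/a
2.75 μm/a falls in (1.3, 25] for carbon steel → category C2

C2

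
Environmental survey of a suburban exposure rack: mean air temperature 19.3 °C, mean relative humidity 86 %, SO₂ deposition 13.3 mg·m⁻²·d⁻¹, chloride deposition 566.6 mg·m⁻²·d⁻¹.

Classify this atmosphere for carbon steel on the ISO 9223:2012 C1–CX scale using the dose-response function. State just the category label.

CX

carbon steel: temperature factor f = -0.054·(9.3) = -0.5022
  SO₂ term: 1.77·13.3^0.52·exp(0.02·86-0.5022) = 22.98
  Sd branch = 0.102·Sd^0.62·e^(0.033·RH+0.04·T) = 192.1 μm/a
  sum: 22.98 + 192.1 → r_corr = 215 μm/a
ISO 9223 Table 2 (carbon steel): 200 < 215 ≤ 700 μm/a ⇒ CX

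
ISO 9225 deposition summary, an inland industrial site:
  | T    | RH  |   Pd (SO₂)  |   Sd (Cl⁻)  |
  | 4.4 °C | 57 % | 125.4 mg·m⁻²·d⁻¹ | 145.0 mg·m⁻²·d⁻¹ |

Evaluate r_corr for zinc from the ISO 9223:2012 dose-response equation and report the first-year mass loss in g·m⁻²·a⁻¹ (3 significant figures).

zinc: f(T) = +0.038·(T−10) [T≤10 °C] = -0.2128
  sulphur-dioxide contribution → 1.203 μm/a
  chloride contribution → 0.6847 μm/a
  total first-year rate 1.887 μm/a
Convert to mass loss: 1.887 μm/a × 7.14 g/cm³ = 13.48 g·m⁻²·a⁻¹

r_corr = 13.5 g·m⁻²·a⁻¹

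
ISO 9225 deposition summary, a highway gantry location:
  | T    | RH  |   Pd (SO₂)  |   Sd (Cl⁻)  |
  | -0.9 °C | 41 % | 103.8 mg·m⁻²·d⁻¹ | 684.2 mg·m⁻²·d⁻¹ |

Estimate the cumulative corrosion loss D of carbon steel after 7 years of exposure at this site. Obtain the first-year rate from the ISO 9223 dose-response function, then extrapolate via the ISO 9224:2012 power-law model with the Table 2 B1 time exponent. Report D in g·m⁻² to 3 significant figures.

carbon steel: f(T) = +0.150·(T−10) [T≤10 °C] = -1.6350
  sulphur-dioxide contribution → 8.759 μm/a
  chloride contribution → 21.8 μm/a
  ⇒ r_corr(carbon steel) = 30.55 μm/a
Power-law: D(7) = r_corr · 7^0.523
  D(7) = 30.55 × 7^0.523 = 30.55 × 2.767 = 84.54 μm
  Mass loss = 84.54 μm × 7.85 g/cm³ = 663.6 g·m⁻²

D(7) = 664 g·m⁻²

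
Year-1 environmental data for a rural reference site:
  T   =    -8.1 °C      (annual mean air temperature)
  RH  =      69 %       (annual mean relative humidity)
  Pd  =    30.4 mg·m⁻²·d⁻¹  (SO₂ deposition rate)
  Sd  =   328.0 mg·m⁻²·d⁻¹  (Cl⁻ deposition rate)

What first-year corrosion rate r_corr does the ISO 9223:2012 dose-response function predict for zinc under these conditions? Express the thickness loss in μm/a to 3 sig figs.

r_corr = 1.11 μm/a

zinc: T≤10 °C ⇒ hinge +0.038·(-8.1−10) = -0.6878
  sulphur-dioxide contribution → 0.6963 μm/a
  chloride contribution → 0.4148 μm/a
  ⇒ r_corr(zinc) = 1.111 μm/a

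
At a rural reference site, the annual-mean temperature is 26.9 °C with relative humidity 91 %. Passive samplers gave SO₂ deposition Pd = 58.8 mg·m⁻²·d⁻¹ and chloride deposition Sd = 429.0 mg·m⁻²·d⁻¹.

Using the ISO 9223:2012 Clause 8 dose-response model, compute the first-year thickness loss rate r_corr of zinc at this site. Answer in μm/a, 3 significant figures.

r_corr = 12.8 μm/a

zinc: temperature factor f = -0.071·(16.9) = -1.1999
  Pd branch = 0.0129·Pd^0.44·e^(0.046·RH+f) = 1.534 μm/a
  Cl⁻ term: 0.0175·429.0^0.57·exp(0.008·91+0.085·26.9) = 11.29
  r_corr = 1.534 + 11.29 = 12.83 μm/a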